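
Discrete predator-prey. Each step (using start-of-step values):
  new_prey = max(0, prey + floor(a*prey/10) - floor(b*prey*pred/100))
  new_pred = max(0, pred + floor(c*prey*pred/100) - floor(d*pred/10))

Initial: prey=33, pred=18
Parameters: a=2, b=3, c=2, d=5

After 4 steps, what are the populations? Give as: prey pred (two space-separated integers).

Step 1: prey: 33+6-17=22; pred: 18+11-9=20
Step 2: prey: 22+4-13=13; pred: 20+8-10=18
Step 3: prey: 13+2-7=8; pred: 18+4-9=13
Step 4: prey: 8+1-3=6; pred: 13+2-6=9

Answer: 6 9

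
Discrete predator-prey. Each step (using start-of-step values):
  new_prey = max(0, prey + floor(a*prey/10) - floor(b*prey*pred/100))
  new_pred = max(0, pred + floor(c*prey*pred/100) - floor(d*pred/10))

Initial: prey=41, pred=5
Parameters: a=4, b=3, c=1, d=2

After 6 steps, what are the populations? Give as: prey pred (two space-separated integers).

Step 1: prey: 41+16-6=51; pred: 5+2-1=6
Step 2: prey: 51+20-9=62; pred: 6+3-1=8
Step 3: prey: 62+24-14=72; pred: 8+4-1=11
Step 4: prey: 72+28-23=77; pred: 11+7-2=16
Step 5: prey: 77+30-36=71; pred: 16+12-3=25
Step 6: prey: 71+28-53=46; pred: 25+17-5=37

Answer: 46 37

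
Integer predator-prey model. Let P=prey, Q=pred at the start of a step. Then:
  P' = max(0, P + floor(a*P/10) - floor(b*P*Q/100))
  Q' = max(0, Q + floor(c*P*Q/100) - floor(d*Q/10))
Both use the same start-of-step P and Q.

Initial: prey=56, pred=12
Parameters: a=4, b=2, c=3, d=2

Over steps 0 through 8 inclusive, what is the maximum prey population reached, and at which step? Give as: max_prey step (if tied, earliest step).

Step 1: prey: 56+22-13=65; pred: 12+20-2=30
Step 2: prey: 65+26-39=52; pred: 30+58-6=82
Step 3: prey: 52+20-85=0; pred: 82+127-16=193
Step 4: prey: 0+0-0=0; pred: 193+0-38=155
Step 5: prey: 0+0-0=0; pred: 155+0-31=124
Step 6: prey: 0+0-0=0; pred: 124+0-24=100
Step 7: prey: 0+0-0=0; pred: 100+0-20=80
Step 8: prey: 0+0-0=0; pred: 80+0-16=64
Max prey = 65 at step 1

Answer: 65 1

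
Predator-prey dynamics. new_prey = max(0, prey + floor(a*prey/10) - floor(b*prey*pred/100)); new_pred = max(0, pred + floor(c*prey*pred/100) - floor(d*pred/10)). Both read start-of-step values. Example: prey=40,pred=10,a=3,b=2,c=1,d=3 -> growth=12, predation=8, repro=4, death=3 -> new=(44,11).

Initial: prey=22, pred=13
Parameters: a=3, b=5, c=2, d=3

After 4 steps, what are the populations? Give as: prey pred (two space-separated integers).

Step 1: prey: 22+6-14=14; pred: 13+5-3=15
Step 2: prey: 14+4-10=8; pred: 15+4-4=15
Step 3: prey: 8+2-6=4; pred: 15+2-4=13
Step 4: prey: 4+1-2=3; pred: 13+1-3=11

Answer: 3 11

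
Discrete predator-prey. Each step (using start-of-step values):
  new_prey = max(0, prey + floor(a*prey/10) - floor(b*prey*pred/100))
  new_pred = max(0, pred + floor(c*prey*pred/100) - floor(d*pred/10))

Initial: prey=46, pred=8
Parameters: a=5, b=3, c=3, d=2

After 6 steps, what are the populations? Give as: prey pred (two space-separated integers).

Answer: 0 74

Derivation:
Step 1: prey: 46+23-11=58; pred: 8+11-1=18
Step 2: prey: 58+29-31=56; pred: 18+31-3=46
Step 3: prey: 56+28-77=7; pred: 46+77-9=114
Step 4: prey: 7+3-23=0; pred: 114+23-22=115
Step 5: prey: 0+0-0=0; pred: 115+0-23=92
Step 6: prey: 0+0-0=0; pred: 92+0-18=74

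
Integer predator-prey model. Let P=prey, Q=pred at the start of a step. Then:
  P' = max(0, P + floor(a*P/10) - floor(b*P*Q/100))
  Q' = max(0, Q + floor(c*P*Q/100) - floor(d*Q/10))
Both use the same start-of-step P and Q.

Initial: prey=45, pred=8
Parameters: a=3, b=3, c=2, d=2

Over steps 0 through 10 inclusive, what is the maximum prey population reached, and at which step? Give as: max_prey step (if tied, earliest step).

Answer: 48 1

Derivation:
Step 1: prey: 45+13-10=48; pred: 8+7-1=14
Step 2: prey: 48+14-20=42; pred: 14+13-2=25
Step 3: prey: 42+12-31=23; pred: 25+21-5=41
Step 4: prey: 23+6-28=1; pred: 41+18-8=51
Step 5: prey: 1+0-1=0; pred: 51+1-10=42
Step 6: prey: 0+0-0=0; pred: 42+0-8=34
Step 7: prey: 0+0-0=0; pred: 34+0-6=28
Step 8: prey: 0+0-0=0; pred: 28+0-5=23
Step 9: prey: 0+0-0=0; pred: 23+0-4=19
Step 10: prey: 0+0-0=0; pred: 19+0-3=16
Max prey = 48 at step 1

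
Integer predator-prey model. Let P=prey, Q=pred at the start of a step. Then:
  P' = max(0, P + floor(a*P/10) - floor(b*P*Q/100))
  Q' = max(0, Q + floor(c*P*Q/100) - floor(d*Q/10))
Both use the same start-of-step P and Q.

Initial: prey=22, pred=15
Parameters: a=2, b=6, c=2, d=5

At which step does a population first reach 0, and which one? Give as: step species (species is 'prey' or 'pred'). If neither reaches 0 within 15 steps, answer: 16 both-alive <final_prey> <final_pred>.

Step 1: prey: 22+4-19=7; pred: 15+6-7=14
Step 2: prey: 7+1-5=3; pred: 14+1-7=8
Step 3: prey: 3+0-1=2; pred: 8+0-4=4
Step 4: prey: 2+0-0=2; pred: 4+0-2=2
Step 5: prey: 2+0-0=2; pred: 2+0-1=1
Step 6: prey: 2+0-0=2; pred: 1+0-0=1
Steps 7-15: state stable at prey=2, pred=1 (no change)
No extinction within 15 steps

Answer: 16 both-alive 2 1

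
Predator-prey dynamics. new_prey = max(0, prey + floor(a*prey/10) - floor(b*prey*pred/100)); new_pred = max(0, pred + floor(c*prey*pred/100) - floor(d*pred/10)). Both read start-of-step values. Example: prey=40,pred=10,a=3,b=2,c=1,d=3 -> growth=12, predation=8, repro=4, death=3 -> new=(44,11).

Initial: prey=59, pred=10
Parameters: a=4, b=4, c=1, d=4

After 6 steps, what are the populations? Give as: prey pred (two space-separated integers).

Step 1: prey: 59+23-23=59; pred: 10+5-4=11
Step 2: prey: 59+23-25=57; pred: 11+6-4=13
Step 3: prey: 57+22-29=50; pred: 13+7-5=15
Step 4: prey: 50+20-30=40; pred: 15+7-6=16
Step 5: prey: 40+16-25=31; pred: 16+6-6=16
Step 6: prey: 31+12-19=24; pred: 16+4-6=14

Answer: 24 14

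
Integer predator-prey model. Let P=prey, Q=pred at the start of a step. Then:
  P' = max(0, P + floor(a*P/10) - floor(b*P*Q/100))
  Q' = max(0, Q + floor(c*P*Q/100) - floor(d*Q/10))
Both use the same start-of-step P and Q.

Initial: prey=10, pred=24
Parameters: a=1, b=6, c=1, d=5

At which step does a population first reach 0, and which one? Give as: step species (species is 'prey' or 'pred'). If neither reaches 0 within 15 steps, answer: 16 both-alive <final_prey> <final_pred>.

Answer: 1 prey

Derivation:
Step 1: prey: 10+1-14=0; pred: 24+2-12=14
First extinction: prey at step 1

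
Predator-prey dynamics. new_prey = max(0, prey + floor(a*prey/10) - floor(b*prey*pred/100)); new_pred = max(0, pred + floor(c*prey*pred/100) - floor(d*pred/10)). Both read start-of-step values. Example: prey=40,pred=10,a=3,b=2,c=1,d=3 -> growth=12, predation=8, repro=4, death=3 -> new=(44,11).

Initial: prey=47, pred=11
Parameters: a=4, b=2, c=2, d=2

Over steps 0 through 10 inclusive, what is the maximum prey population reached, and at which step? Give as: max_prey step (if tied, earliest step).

Answer: 57 2

Derivation:
Step 1: prey: 47+18-10=55; pred: 11+10-2=19
Step 2: prey: 55+22-20=57; pred: 19+20-3=36
Step 3: prey: 57+22-41=38; pred: 36+41-7=70
Step 4: prey: 38+15-53=0; pred: 70+53-14=109
Step 5: prey: 0+0-0=0; pred: 109+0-21=88
Step 6: prey: 0+0-0=0; pred: 88+0-17=71
Step 7: prey: 0+0-0=0; pred: 71+0-14=57
Step 8: prey: 0+0-0=0; pred: 57+0-11=46
Step 9: prey: 0+0-0=0; pred: 46+0-9=37
Step 10: prey: 0+0-0=0; pred: 37+0-7=30
Max prey = 57 at step 2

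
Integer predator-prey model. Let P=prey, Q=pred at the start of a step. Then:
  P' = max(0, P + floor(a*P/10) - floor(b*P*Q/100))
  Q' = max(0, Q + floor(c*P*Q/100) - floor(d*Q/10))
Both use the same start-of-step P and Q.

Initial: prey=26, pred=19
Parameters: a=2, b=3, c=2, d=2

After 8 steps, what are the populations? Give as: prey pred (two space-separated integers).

Step 1: prey: 26+5-14=17; pred: 19+9-3=25
Step 2: prey: 17+3-12=8; pred: 25+8-5=28
Step 3: prey: 8+1-6=3; pred: 28+4-5=27
Step 4: prey: 3+0-2=1; pred: 27+1-5=23
Step 5: prey: 1+0-0=1; pred: 23+0-4=19
Step 6: prey: 1+0-0=1; pred: 19+0-3=16
Step 7: prey: 1+0-0=1; pred: 16+0-3=13
Step 8: prey: 1+0-0=1; pred: 13+0-2=11

Answer: 1 11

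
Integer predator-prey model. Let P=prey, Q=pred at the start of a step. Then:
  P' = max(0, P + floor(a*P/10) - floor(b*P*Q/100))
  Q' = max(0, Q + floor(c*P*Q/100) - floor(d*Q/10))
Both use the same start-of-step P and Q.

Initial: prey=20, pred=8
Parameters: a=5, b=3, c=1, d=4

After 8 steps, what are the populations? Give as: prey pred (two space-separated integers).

Answer: 176 28

Derivation:
Step 1: prey: 20+10-4=26; pred: 8+1-3=6
Step 2: prey: 26+13-4=35; pred: 6+1-2=5
Step 3: prey: 35+17-5=47; pred: 5+1-2=4
Step 4: prey: 47+23-5=65; pred: 4+1-1=4
Step 5: prey: 65+32-7=90; pred: 4+2-1=5
Step 6: prey: 90+45-13=122; pred: 5+4-2=7
Step 7: prey: 122+61-25=158; pred: 7+8-2=13
Step 8: prey: 158+79-61=176; pred: 13+20-5=28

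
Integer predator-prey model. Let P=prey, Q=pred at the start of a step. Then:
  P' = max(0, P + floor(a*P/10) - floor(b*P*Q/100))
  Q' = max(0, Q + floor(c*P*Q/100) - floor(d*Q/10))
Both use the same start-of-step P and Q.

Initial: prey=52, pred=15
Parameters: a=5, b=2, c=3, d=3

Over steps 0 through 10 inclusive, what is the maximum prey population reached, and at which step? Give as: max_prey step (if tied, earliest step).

Answer: 63 1

Derivation:
Step 1: prey: 52+26-15=63; pred: 15+23-4=34
Step 2: prey: 63+31-42=52; pred: 34+64-10=88
Step 3: prey: 52+26-91=0; pred: 88+137-26=199
Step 4: prey: 0+0-0=0; pred: 199+0-59=140
Step 5: prey: 0+0-0=0; pred: 140+0-42=98
Step 6: prey: 0+0-0=0; pred: 98+0-29=69
Step 7: prey: 0+0-0=0; pred: 69+0-20=49
Step 8: prey: 0+0-0=0; pred: 49+0-14=35
Step 9: prey: 0+0-0=0; pred: 35+0-10=25
Step 10: prey: 0+0-0=0; pred: 25+0-7=18
Max prey = 63 at step 1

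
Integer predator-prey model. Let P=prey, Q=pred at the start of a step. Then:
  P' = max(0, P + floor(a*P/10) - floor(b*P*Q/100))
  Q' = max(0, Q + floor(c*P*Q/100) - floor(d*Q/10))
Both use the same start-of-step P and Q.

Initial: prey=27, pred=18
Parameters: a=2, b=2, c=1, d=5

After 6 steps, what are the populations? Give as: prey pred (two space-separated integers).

Answer: 32 2

Derivation:
Step 1: prey: 27+5-9=23; pred: 18+4-9=13
Step 2: prey: 23+4-5=22; pred: 13+2-6=9
Step 3: prey: 22+4-3=23; pred: 9+1-4=6
Step 4: prey: 23+4-2=25; pred: 6+1-3=4
Step 5: prey: 25+5-2=28; pred: 4+1-2=3
Step 6: prey: 28+5-1=32; pred: 3+0-1=2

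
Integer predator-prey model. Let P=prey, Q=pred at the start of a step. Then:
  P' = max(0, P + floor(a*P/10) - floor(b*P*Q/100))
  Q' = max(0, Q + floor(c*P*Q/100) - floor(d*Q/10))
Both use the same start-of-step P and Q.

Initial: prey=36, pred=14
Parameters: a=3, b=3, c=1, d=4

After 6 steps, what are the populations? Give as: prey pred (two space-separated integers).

Answer: 26 7

Derivation:
Step 1: prey: 36+10-15=31; pred: 14+5-5=14
Step 2: prey: 31+9-13=27; pred: 14+4-5=13
Step 3: prey: 27+8-10=25; pred: 13+3-5=11
Step 4: prey: 25+7-8=24; pred: 11+2-4=9
Step 5: prey: 24+7-6=25; pred: 9+2-3=8
Step 6: prey: 25+7-6=26; pred: 8+2-3=7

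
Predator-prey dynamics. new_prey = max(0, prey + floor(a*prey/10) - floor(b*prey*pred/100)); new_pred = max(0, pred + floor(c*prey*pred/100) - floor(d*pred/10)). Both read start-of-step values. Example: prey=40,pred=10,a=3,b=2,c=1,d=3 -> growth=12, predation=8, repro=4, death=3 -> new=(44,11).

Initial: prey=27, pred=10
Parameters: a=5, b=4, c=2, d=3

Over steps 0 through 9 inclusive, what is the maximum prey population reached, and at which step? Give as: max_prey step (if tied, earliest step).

Answer: 31 2

Derivation:
Step 1: prey: 27+13-10=30; pred: 10+5-3=12
Step 2: prey: 30+15-14=31; pred: 12+7-3=16
Step 3: prey: 31+15-19=27; pred: 16+9-4=21
Step 4: prey: 27+13-22=18; pred: 21+11-6=26
Step 5: prey: 18+9-18=9; pred: 26+9-7=28
Step 6: prey: 9+4-10=3; pred: 28+5-8=25
Step 7: prey: 3+1-3=1; pred: 25+1-7=19
Step 8: prey: 1+0-0=1; pred: 19+0-5=14
Step 9: prey: 1+0-0=1; pred: 14+0-4=10
Max prey = 31 at step 2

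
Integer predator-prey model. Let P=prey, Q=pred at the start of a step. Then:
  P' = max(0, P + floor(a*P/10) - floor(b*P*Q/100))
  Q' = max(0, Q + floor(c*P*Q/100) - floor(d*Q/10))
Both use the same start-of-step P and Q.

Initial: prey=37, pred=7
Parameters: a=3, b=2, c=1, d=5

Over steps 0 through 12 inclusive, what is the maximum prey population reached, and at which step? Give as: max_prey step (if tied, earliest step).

Step 1: prey: 37+11-5=43; pred: 7+2-3=6
Step 2: prey: 43+12-5=50; pred: 6+2-3=5
Step 3: prey: 50+15-5=60; pred: 5+2-2=5
Step 4: prey: 60+18-6=72; pred: 5+3-2=6
Step 5: prey: 72+21-8=85; pred: 6+4-3=7
Step 6: prey: 85+25-11=99; pred: 7+5-3=9
Step 7: prey: 99+29-17=111; pred: 9+8-4=13
Step 8: prey: 111+33-28=116; pred: 13+14-6=21
Step 9: prey: 116+34-48=102; pred: 21+24-10=35
Step 10: prey: 102+30-71=61; pred: 35+35-17=53
Step 11: prey: 61+18-64=15; pred: 53+32-26=59
Step 12: prey: 15+4-17=2; pred: 59+8-29=38
Max prey = 116 at step 8

Answer: 116 8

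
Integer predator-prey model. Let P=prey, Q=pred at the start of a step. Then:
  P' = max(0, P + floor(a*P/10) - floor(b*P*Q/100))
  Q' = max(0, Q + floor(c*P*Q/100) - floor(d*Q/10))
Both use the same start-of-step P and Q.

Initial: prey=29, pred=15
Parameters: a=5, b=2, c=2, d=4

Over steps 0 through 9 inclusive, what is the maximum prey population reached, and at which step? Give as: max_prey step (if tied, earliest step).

Answer: 43 3

Derivation:
Step 1: prey: 29+14-8=35; pred: 15+8-6=17
Step 2: prey: 35+17-11=41; pred: 17+11-6=22
Step 3: prey: 41+20-18=43; pred: 22+18-8=32
Step 4: prey: 43+21-27=37; pred: 32+27-12=47
Step 5: prey: 37+18-34=21; pred: 47+34-18=63
Step 6: prey: 21+10-26=5; pred: 63+26-25=64
Step 7: prey: 5+2-6=1; pred: 64+6-25=45
Step 8: prey: 1+0-0=1; pred: 45+0-18=27
Step 9: prey: 1+0-0=1; pred: 27+0-10=17
Max prey = 43 at step 3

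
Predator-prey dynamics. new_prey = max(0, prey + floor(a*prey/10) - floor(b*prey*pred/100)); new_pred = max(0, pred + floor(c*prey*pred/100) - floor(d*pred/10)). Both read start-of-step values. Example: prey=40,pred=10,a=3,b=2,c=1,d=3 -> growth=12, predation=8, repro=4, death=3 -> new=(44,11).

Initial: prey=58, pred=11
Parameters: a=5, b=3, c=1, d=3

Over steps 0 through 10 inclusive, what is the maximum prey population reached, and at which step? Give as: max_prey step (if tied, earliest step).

Step 1: prey: 58+29-19=68; pred: 11+6-3=14
Step 2: prey: 68+34-28=74; pred: 14+9-4=19
Step 3: prey: 74+37-42=69; pred: 19+14-5=28
Step 4: prey: 69+34-57=46; pred: 28+19-8=39
Step 5: prey: 46+23-53=16; pred: 39+17-11=45
Step 6: prey: 16+8-21=3; pred: 45+7-13=39
Step 7: prey: 3+1-3=1; pred: 39+1-11=29
Step 8: prey: 1+0-0=1; pred: 29+0-8=21
Step 9: prey: 1+0-0=1; pred: 21+0-6=15
Step 10: prey: 1+0-0=1; pred: 15+0-4=11
Max prey = 74 at step 2

Answer: 74 2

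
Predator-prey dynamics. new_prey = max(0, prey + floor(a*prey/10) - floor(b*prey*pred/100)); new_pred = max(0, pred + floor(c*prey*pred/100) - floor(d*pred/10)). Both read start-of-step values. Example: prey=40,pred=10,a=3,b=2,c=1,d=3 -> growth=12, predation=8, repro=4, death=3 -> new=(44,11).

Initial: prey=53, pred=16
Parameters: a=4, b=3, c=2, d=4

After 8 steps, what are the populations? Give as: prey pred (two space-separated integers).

Step 1: prey: 53+21-25=49; pred: 16+16-6=26
Step 2: prey: 49+19-38=30; pred: 26+25-10=41
Step 3: prey: 30+12-36=6; pred: 41+24-16=49
Step 4: prey: 6+2-8=0; pred: 49+5-19=35
Step 5: prey: 0+0-0=0; pred: 35+0-14=21
Step 6: prey: 0+0-0=0; pred: 21+0-8=13
Step 7: prey: 0+0-0=0; pred: 13+0-5=8
Step 8: prey: 0+0-0=0; pred: 8+0-3=5

Answer: 0 5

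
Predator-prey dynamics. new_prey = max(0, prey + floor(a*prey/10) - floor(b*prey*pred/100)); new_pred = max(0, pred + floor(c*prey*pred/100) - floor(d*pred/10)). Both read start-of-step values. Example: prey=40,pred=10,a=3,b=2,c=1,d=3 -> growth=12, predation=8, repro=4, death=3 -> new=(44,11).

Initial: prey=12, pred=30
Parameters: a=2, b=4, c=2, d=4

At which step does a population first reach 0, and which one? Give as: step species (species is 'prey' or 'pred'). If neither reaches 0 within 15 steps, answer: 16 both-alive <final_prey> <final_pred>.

Step 1: prey: 12+2-14=0; pred: 30+7-12=25
First extinction: prey at step 1

Answer: 1 prey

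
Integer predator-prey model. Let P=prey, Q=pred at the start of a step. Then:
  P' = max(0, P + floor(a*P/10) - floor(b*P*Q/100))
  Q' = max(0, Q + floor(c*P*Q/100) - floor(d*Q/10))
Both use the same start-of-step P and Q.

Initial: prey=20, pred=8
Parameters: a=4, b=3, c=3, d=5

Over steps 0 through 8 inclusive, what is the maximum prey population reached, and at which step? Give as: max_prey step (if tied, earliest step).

Step 1: prey: 20+8-4=24; pred: 8+4-4=8
Step 2: prey: 24+9-5=28; pred: 8+5-4=9
Step 3: prey: 28+11-7=32; pred: 9+7-4=12
Step 4: prey: 32+12-11=33; pred: 12+11-6=17
Step 5: prey: 33+13-16=30; pred: 17+16-8=25
Step 6: prey: 30+12-22=20; pred: 25+22-12=35
Step 7: prey: 20+8-21=7; pred: 35+21-17=39
Step 8: prey: 7+2-8=1; pred: 39+8-19=28
Max prey = 33 at step 4

Answer: 33 4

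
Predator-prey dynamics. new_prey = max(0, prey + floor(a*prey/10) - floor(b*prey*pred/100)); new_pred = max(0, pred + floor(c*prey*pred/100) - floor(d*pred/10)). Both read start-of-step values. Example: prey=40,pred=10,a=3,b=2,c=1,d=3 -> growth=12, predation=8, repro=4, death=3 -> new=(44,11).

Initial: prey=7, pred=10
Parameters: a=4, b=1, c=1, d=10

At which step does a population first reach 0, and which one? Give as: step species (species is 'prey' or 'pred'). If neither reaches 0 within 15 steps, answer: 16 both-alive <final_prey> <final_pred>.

Answer: 1 pred

Derivation:
Step 1: prey: 7+2-0=9; pred: 10+0-10=0
First extinction: pred at step 1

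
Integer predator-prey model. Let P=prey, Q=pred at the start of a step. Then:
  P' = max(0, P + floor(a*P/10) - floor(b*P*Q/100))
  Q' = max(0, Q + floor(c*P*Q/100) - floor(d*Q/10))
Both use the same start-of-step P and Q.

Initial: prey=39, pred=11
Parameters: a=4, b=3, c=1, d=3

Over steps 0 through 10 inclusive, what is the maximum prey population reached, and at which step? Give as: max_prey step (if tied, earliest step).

Step 1: prey: 39+15-12=42; pred: 11+4-3=12
Step 2: prey: 42+16-15=43; pred: 12+5-3=14
Step 3: prey: 43+17-18=42; pred: 14+6-4=16
Step 4: prey: 42+16-20=38; pred: 16+6-4=18
Step 5: prey: 38+15-20=33; pred: 18+6-5=19
Step 6: prey: 33+13-18=28; pred: 19+6-5=20
Step 7: prey: 28+11-16=23; pred: 20+5-6=19
Step 8: prey: 23+9-13=19; pred: 19+4-5=18
Step 9: prey: 19+7-10=16; pred: 18+3-5=16
Step 10: prey: 16+6-7=15; pred: 16+2-4=14
Max prey = 43 at step 2

Answer: 43 2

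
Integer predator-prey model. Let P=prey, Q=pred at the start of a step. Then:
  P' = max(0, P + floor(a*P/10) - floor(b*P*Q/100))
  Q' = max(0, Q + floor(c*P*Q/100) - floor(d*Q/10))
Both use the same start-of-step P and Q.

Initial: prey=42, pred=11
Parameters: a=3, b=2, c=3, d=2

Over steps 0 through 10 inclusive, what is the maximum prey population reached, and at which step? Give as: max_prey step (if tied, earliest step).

Answer: 45 1

Derivation:
Step 1: prey: 42+12-9=45; pred: 11+13-2=22
Step 2: prey: 45+13-19=39; pred: 22+29-4=47
Step 3: prey: 39+11-36=14; pred: 47+54-9=92
Step 4: prey: 14+4-25=0; pred: 92+38-18=112
Step 5: prey: 0+0-0=0; pred: 112+0-22=90
Step 6: prey: 0+0-0=0; pred: 90+0-18=72
Step 7: prey: 0+0-0=0; pred: 72+0-14=58
Step 8: prey: 0+0-0=0; pred: 58+0-11=47
Step 9: prey: 0+0-0=0; pred: 47+0-9=38
Step 10: prey: 0+0-0=0; pred: 38+0-7=31
Max prey = 45 at step 1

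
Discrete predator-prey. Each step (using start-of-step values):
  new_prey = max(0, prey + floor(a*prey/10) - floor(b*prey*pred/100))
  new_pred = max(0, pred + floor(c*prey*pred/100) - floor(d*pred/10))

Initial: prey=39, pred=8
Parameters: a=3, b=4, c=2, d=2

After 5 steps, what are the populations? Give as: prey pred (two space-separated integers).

Answer: 0 26

Derivation:
Step 1: prey: 39+11-12=38; pred: 8+6-1=13
Step 2: prey: 38+11-19=30; pred: 13+9-2=20
Step 3: prey: 30+9-24=15; pred: 20+12-4=28
Step 4: prey: 15+4-16=3; pred: 28+8-5=31
Step 5: prey: 3+0-3=0; pred: 31+1-6=26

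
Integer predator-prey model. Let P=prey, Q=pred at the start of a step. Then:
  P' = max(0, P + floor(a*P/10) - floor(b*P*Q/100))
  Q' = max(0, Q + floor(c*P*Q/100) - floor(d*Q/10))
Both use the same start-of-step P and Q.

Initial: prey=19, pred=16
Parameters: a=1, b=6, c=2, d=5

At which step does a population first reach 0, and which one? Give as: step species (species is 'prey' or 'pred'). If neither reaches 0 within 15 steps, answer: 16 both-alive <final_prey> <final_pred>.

Step 1: prey: 19+1-18=2; pred: 16+6-8=14
Step 2: prey: 2+0-1=1; pred: 14+0-7=7
Step 3: prey: 1+0-0=1; pred: 7+0-3=4
Step 4: prey: 1+0-0=1; pred: 4+0-2=2
Step 5: prey: 1+0-0=1; pred: 2+0-1=1
Step 6: prey: 1+0-0=1; pred: 1+0-0=1
Steps 7-15: state stable at prey=1, pred=1 (no change)
No extinction within 15 steps

Answer: 16 both-alive 1 1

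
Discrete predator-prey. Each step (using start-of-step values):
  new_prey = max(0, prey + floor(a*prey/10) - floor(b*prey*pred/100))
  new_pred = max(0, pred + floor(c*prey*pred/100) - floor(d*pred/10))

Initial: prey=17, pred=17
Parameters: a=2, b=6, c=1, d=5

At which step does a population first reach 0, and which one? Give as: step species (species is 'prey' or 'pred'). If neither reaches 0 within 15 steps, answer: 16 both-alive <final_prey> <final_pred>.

Step 1: prey: 17+3-17=3; pred: 17+2-8=11
Step 2: prey: 3+0-1=2; pred: 11+0-5=6
Step 3: prey: 2+0-0=2; pred: 6+0-3=3
Step 4: prey: 2+0-0=2; pred: 3+0-1=2
Step 5: prey: 2+0-0=2; pred: 2+0-1=1
Step 6: prey: 2+0-0=2; pred: 1+0-0=1
Steps 7-15: state stable at prey=2, pred=1 (no change)
No extinction within 15 steps

Answer: 16 both-alive 2 1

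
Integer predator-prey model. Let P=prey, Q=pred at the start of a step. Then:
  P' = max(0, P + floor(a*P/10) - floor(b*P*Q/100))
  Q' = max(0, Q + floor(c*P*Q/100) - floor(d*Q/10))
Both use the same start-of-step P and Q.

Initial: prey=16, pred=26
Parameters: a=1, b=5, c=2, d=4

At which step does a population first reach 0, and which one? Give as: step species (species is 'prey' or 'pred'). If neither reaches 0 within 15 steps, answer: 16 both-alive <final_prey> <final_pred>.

Step 1: prey: 16+1-20=0; pred: 26+8-10=24
First extinction: prey at step 1

Answer: 1 prey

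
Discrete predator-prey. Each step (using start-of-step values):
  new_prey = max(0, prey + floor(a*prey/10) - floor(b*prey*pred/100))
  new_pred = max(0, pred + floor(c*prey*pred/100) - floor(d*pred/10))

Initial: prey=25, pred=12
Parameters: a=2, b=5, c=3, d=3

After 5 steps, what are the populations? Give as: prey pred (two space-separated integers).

Answer: 1 10

Derivation:
Step 1: prey: 25+5-15=15; pred: 12+9-3=18
Step 2: prey: 15+3-13=5; pred: 18+8-5=21
Step 3: prey: 5+1-5=1; pred: 21+3-6=18
Step 4: prey: 1+0-0=1; pred: 18+0-5=13
Step 5: prey: 1+0-0=1; pred: 13+0-3=10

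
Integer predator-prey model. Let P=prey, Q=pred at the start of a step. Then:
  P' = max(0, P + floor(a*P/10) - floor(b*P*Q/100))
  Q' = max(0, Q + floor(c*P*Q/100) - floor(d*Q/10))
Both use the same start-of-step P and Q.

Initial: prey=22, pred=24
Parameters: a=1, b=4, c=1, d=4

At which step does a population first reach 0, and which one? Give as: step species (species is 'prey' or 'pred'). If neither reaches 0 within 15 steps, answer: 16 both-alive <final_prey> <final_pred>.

Answer: 16 both-alive 1 2

Derivation:
Step 1: prey: 22+2-21=3; pred: 24+5-9=20
Step 2: prey: 3+0-2=1; pred: 20+0-8=12
Step 3: prey: 1+0-0=1; pred: 12+0-4=8
Step 4: prey: 1+0-0=1; pred: 8+0-3=5
Step 5: prey: 1+0-0=1; pred: 5+0-2=3
Step 6: prey: 1+0-0=1; pred: 3+0-1=2
Step 7: prey: 1+0-0=1; pred: 2+0-0=2
Steps 8-15: state stable at prey=1, pred=2 (no change)
No extinction within 15 steps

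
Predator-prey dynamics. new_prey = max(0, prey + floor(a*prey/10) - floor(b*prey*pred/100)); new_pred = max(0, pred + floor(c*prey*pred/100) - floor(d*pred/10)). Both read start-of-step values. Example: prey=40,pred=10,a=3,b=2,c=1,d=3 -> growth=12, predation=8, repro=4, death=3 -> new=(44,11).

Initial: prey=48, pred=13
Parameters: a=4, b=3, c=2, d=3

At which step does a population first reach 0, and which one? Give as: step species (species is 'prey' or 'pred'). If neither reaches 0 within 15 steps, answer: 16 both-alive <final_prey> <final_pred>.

Step 1: prey: 48+19-18=49; pred: 13+12-3=22
Step 2: prey: 49+19-32=36; pred: 22+21-6=37
Step 3: prey: 36+14-39=11; pred: 37+26-11=52
Step 4: prey: 11+4-17=0; pred: 52+11-15=48
First extinction: prey at step 4

Answer: 4 prey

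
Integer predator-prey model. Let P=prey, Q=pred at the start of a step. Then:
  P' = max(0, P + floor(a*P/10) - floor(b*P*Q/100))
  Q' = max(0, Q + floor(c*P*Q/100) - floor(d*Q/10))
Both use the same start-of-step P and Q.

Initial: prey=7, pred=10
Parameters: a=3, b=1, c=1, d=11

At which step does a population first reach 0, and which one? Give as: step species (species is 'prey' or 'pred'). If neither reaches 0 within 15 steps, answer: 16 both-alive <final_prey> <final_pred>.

Answer: 1 pred

Derivation:
Step 1: prey: 7+2-0=9; pred: 10+0-11=0
First extinction: pred at step 1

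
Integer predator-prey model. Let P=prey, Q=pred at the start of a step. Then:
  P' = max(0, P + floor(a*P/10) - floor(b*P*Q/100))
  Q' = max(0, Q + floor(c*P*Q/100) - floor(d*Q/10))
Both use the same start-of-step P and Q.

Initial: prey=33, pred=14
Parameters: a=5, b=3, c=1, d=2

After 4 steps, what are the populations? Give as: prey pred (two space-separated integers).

Step 1: prey: 33+16-13=36; pred: 14+4-2=16
Step 2: prey: 36+18-17=37; pred: 16+5-3=18
Step 3: prey: 37+18-19=36; pred: 18+6-3=21
Step 4: prey: 36+18-22=32; pred: 21+7-4=24

Answer: 32 24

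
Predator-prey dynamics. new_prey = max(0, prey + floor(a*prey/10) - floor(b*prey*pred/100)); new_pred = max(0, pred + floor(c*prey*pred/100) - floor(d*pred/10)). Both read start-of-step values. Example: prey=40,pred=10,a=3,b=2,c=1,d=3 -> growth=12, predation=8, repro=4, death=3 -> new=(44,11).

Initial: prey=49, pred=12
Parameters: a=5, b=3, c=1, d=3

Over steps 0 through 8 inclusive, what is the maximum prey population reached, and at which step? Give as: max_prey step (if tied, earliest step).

Step 1: prey: 49+24-17=56; pred: 12+5-3=14
Step 2: prey: 56+28-23=61; pred: 14+7-4=17
Step 3: prey: 61+30-31=60; pred: 17+10-5=22
Step 4: prey: 60+30-39=51; pred: 22+13-6=29
Step 5: prey: 51+25-44=32; pred: 29+14-8=35
Step 6: prey: 32+16-33=15; pred: 35+11-10=36
Step 7: prey: 15+7-16=6; pred: 36+5-10=31
Step 8: prey: 6+3-5=4; pred: 31+1-9=23
Max prey = 61 at step 2

Answer: 61 2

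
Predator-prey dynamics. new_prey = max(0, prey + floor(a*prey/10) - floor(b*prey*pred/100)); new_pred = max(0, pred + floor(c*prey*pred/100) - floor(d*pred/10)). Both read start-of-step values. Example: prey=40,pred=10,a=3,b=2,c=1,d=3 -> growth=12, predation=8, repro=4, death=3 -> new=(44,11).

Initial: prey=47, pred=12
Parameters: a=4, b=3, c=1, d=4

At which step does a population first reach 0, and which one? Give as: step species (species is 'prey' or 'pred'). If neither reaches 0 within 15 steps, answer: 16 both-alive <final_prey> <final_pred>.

Step 1: prey: 47+18-16=49; pred: 12+5-4=13
Step 2: prey: 49+19-19=49; pred: 13+6-5=14
Step 3: prey: 49+19-20=48; pred: 14+6-5=15
Step 4: prey: 48+19-21=46; pred: 15+7-6=16
Step 5: prey: 46+18-22=42; pred: 16+7-6=17
Step 6: prey: 42+16-21=37; pred: 17+7-6=18
Step 7: prey: 37+14-19=32; pred: 18+6-7=17
Step 8: prey: 32+12-16=28; pred: 17+5-6=16
Step 9: prey: 28+11-13=26; pred: 16+4-6=14
Step 10: prey: 26+10-10=26; pred: 14+3-5=12
Step 11: prey: 26+10-9=27; pred: 12+3-4=11
Step 12: prey: 27+10-8=29; pred: 11+2-4=9
Step 13: prey: 29+11-7=33; pred: 9+2-3=8
Step 14: prey: 33+13-7=39; pred: 8+2-3=7
Step 15: prey: 39+15-8=46; pred: 7+2-2=7
No extinction within 15 steps

Answer: 16 both-alive 46 7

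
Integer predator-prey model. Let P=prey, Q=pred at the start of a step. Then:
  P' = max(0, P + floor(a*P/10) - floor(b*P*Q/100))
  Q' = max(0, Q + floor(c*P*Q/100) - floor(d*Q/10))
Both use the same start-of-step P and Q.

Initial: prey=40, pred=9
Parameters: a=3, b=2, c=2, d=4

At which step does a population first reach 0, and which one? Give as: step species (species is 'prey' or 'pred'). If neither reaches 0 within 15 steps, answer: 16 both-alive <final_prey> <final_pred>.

Answer: 16 both-alive 1 2

Derivation:
Step 1: prey: 40+12-7=45; pred: 9+7-3=13
Step 2: prey: 45+13-11=47; pred: 13+11-5=19
Step 3: prey: 47+14-17=44; pred: 19+17-7=29
Step 4: prey: 44+13-25=32; pred: 29+25-11=43
Step 5: prey: 32+9-27=14; pred: 43+27-17=53
Step 6: prey: 14+4-14=4; pred: 53+14-21=46
Step 7: prey: 4+1-3=2; pred: 46+3-18=31
Step 8: prey: 2+0-1=1; pred: 31+1-12=20
Step 9: prey: 1+0-0=1; pred: 20+0-8=12
Step 10: prey: 1+0-0=1; pred: 12+0-4=8
Step 11: prey: 1+0-0=1; pred: 8+0-3=5
Step 12: prey: 1+0-0=1; pred: 5+0-2=3
Step 13: prey: 1+0-0=1; pred: 3+0-1=2
Step 14: prey: 1+0-0=1; pred: 2+0-0=2
Steps 15-15: state stable at prey=1, pred=2 (no change)
No extinction within 15 steps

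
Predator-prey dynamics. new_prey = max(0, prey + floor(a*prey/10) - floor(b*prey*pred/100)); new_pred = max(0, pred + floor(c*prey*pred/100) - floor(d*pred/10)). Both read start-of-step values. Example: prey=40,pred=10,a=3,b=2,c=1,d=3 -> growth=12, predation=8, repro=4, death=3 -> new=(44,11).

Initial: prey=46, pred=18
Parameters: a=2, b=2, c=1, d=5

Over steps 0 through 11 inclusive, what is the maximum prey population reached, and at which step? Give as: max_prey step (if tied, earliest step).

Step 1: prey: 46+9-16=39; pred: 18+8-9=17
Step 2: prey: 39+7-13=33; pred: 17+6-8=15
Step 3: prey: 33+6-9=30; pred: 15+4-7=12
Step 4: prey: 30+6-7=29; pred: 12+3-6=9
Step 5: prey: 29+5-5=29; pred: 9+2-4=7
Step 6: prey: 29+5-4=30; pred: 7+2-3=6
Step 7: prey: 30+6-3=33; pred: 6+1-3=4
Step 8: prey: 33+6-2=37; pred: 4+1-2=3
Step 9: prey: 37+7-2=42; pred: 3+1-1=3
Step 10: prey: 42+8-2=48; pred: 3+1-1=3
Step 11: prey: 48+9-2=55; pred: 3+1-1=3
Max prey = 55 at step 11

Answer: 55 11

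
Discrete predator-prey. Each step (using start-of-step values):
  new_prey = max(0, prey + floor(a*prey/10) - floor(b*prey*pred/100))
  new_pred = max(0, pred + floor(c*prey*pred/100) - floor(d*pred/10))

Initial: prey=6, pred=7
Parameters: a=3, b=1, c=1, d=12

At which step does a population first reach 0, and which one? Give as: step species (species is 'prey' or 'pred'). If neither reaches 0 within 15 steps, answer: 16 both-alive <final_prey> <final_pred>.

Answer: 1 pred

Derivation:
Step 1: prey: 6+1-0=7; pred: 7+0-8=0
First extinction: pred at step 1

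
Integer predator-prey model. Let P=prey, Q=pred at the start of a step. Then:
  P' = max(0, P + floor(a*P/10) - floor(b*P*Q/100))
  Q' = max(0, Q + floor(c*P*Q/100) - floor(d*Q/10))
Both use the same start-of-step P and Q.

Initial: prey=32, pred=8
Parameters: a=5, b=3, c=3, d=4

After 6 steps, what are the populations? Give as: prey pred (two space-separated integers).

Step 1: prey: 32+16-7=41; pred: 8+7-3=12
Step 2: prey: 41+20-14=47; pred: 12+14-4=22
Step 3: prey: 47+23-31=39; pred: 22+31-8=45
Step 4: prey: 39+19-52=6; pred: 45+52-18=79
Step 5: prey: 6+3-14=0; pred: 79+14-31=62
Step 6: prey: 0+0-0=0; pred: 62+0-24=38

Answer: 0 38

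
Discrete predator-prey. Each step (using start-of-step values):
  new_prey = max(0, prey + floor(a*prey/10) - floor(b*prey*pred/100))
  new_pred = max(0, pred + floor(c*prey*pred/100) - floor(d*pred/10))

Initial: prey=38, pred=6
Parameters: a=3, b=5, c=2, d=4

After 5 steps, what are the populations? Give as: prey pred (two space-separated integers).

Answer: 7 14

Derivation:
Step 1: prey: 38+11-11=38; pred: 6+4-2=8
Step 2: prey: 38+11-15=34; pred: 8+6-3=11
Step 3: prey: 34+10-18=26; pred: 11+7-4=14
Step 4: prey: 26+7-18=15; pred: 14+7-5=16
Step 5: prey: 15+4-12=7; pred: 16+4-6=14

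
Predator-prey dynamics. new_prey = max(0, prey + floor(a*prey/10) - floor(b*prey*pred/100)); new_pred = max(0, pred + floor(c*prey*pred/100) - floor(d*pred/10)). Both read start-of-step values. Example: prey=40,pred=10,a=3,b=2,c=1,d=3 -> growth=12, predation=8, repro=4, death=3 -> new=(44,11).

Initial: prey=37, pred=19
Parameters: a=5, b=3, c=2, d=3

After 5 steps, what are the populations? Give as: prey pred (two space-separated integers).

Step 1: prey: 37+18-21=34; pred: 19+14-5=28
Step 2: prey: 34+17-28=23; pred: 28+19-8=39
Step 3: prey: 23+11-26=8; pred: 39+17-11=45
Step 4: prey: 8+4-10=2; pred: 45+7-13=39
Step 5: prey: 2+1-2=1; pred: 39+1-11=29

Answer: 1 29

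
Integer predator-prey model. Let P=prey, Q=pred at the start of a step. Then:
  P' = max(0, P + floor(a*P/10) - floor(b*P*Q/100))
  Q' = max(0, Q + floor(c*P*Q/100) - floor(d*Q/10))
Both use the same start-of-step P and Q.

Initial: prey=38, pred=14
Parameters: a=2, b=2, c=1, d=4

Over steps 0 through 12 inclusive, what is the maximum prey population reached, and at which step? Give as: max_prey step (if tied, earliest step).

Step 1: prey: 38+7-10=35; pred: 14+5-5=14
Step 2: prey: 35+7-9=33; pred: 14+4-5=13
Step 3: prey: 33+6-8=31; pred: 13+4-5=12
Step 4: prey: 31+6-7=30; pred: 12+3-4=11
Step 5: prey: 30+6-6=30; pred: 11+3-4=10
Step 6: prey: 30+6-6=30; pred: 10+3-4=9
Step 7: prey: 30+6-5=31; pred: 9+2-3=8
Step 8: prey: 31+6-4=33; pred: 8+2-3=7
Step 9: prey: 33+6-4=35; pred: 7+2-2=7
Step 10: prey: 35+7-4=38; pred: 7+2-2=7
Step 11: prey: 38+7-5=40; pred: 7+2-2=7
Step 12: prey: 40+8-5=43; pred: 7+2-2=7
Max prey = 43 at step 12

Answer: 43 12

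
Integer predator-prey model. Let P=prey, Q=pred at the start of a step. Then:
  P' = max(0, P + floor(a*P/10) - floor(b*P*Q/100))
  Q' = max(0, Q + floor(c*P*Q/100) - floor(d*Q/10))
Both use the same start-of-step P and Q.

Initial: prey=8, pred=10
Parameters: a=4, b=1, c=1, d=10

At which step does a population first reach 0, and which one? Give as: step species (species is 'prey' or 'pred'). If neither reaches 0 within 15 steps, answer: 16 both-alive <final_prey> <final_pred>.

Answer: 1 pred

Derivation:
Step 1: prey: 8+3-0=11; pred: 10+0-10=0
First extinction: pred at step 1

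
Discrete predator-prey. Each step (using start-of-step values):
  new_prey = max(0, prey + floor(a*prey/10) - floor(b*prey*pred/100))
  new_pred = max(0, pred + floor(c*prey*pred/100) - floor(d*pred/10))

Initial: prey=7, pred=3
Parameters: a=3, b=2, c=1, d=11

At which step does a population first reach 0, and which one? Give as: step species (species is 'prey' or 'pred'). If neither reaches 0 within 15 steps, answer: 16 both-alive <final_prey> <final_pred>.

Step 1: prey: 7+2-0=9; pred: 3+0-3=0
First extinction: pred at step 1

Answer: 1 pred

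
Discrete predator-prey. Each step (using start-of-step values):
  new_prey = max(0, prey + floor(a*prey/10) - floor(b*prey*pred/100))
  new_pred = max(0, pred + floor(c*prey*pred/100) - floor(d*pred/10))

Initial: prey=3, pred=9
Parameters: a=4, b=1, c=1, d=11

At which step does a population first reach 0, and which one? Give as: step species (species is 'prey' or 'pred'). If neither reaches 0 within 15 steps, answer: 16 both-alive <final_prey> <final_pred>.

Step 1: prey: 3+1-0=4; pred: 9+0-9=0
First extinction: pred at step 1

Answer: 1 pred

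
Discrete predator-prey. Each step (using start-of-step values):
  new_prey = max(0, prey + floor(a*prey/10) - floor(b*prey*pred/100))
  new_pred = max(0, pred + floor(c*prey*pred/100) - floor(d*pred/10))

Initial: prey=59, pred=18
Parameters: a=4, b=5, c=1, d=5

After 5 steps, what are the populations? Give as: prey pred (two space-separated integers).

Answer: 9 3

Derivation:
Step 1: prey: 59+23-53=29; pred: 18+10-9=19
Step 2: prey: 29+11-27=13; pred: 19+5-9=15
Step 3: prey: 13+5-9=9; pred: 15+1-7=9
Step 4: prey: 9+3-4=8; pred: 9+0-4=5
Step 5: prey: 8+3-2=9; pred: 5+0-2=3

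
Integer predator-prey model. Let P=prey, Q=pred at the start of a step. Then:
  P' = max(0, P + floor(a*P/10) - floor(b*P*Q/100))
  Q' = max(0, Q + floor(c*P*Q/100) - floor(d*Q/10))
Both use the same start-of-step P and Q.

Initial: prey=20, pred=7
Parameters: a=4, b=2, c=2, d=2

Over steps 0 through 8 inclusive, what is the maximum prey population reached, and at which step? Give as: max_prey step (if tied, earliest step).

Answer: 40 4

Derivation:
Step 1: prey: 20+8-2=26; pred: 7+2-1=8
Step 2: prey: 26+10-4=32; pred: 8+4-1=11
Step 3: prey: 32+12-7=37; pred: 11+7-2=16
Step 4: prey: 37+14-11=40; pred: 16+11-3=24
Step 5: prey: 40+16-19=37; pred: 24+19-4=39
Step 6: prey: 37+14-28=23; pred: 39+28-7=60
Step 7: prey: 23+9-27=5; pred: 60+27-12=75
Step 8: prey: 5+2-7=0; pred: 75+7-15=67
Max prey = 40 at step 4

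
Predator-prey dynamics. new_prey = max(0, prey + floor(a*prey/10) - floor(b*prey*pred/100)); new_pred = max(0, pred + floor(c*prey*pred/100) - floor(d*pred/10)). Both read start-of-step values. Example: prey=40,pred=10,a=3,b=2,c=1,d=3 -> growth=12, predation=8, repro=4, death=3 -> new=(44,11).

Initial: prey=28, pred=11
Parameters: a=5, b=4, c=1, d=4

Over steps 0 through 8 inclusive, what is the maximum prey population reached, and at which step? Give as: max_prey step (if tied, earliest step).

Step 1: prey: 28+14-12=30; pred: 11+3-4=10
Step 2: prey: 30+15-12=33; pred: 10+3-4=9
Step 3: prey: 33+16-11=38; pred: 9+2-3=8
Step 4: prey: 38+19-12=45; pred: 8+3-3=8
Step 5: prey: 45+22-14=53; pred: 8+3-3=8
Step 6: prey: 53+26-16=63; pred: 8+4-3=9
Step 7: prey: 63+31-22=72; pred: 9+5-3=11
Step 8: prey: 72+36-31=77; pred: 11+7-4=14
Max prey = 77 at step 8

Answer: 77 8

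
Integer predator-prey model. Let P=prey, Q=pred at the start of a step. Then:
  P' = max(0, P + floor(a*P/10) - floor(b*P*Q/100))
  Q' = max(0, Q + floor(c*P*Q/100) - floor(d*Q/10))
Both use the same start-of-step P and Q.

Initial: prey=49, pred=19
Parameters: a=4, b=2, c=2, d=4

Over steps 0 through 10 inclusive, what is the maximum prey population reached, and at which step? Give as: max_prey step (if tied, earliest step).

Step 1: prey: 49+19-18=50; pred: 19+18-7=30
Step 2: prey: 50+20-30=40; pred: 30+30-12=48
Step 3: prey: 40+16-38=18; pred: 48+38-19=67
Step 4: prey: 18+7-24=1; pred: 67+24-26=65
Step 5: prey: 1+0-1=0; pred: 65+1-26=40
Step 6: prey: 0+0-0=0; pred: 40+0-16=24
Step 7: prey: 0+0-0=0; pred: 24+0-9=15
Step 8: prey: 0+0-0=0; pred: 15+0-6=9
Step 9: prey: 0+0-0=0; pred: 9+0-3=6
Step 10: prey: 0+0-0=0; pred: 6+0-2=4
Max prey = 50 at step 1

Answer: 50 1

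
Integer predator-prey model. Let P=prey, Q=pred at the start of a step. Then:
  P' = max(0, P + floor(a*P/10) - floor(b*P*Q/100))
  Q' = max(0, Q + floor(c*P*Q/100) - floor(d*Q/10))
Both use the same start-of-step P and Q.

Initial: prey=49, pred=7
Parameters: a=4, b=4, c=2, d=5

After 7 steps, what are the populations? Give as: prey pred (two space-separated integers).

Step 1: prey: 49+19-13=55; pred: 7+6-3=10
Step 2: prey: 55+22-22=55; pred: 10+11-5=16
Step 3: prey: 55+22-35=42; pred: 16+17-8=25
Step 4: prey: 42+16-42=16; pred: 25+21-12=34
Step 5: prey: 16+6-21=1; pred: 34+10-17=27
Step 6: prey: 1+0-1=0; pred: 27+0-13=14
Step 7: prey: 0+0-0=0; pred: 14+0-7=7

Answer: 0 7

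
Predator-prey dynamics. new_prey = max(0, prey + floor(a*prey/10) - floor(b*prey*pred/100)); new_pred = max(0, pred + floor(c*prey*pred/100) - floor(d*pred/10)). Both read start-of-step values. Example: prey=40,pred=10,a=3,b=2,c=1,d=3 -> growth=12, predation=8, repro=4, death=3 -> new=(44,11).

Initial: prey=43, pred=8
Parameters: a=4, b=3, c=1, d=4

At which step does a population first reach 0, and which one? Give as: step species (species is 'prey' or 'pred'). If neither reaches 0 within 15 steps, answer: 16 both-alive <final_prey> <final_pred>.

Step 1: prey: 43+17-10=50; pred: 8+3-3=8
Step 2: prey: 50+20-12=58; pred: 8+4-3=9
Step 3: prey: 58+23-15=66; pred: 9+5-3=11
Step 4: prey: 66+26-21=71; pred: 11+7-4=14
Step 5: prey: 71+28-29=70; pred: 14+9-5=18
Step 6: prey: 70+28-37=61; pred: 18+12-7=23
Step 7: prey: 61+24-42=43; pred: 23+14-9=28
Step 8: prey: 43+17-36=24; pred: 28+12-11=29
Step 9: prey: 24+9-20=13; pred: 29+6-11=24
Step 10: prey: 13+5-9=9; pred: 24+3-9=18
Step 11: prey: 9+3-4=8; pred: 18+1-7=12
Step 12: prey: 8+3-2=9; pred: 12+0-4=8
Step 13: prey: 9+3-2=10; pred: 8+0-3=5
Step 14: prey: 10+4-1=13; pred: 5+0-2=3
Step 15: prey: 13+5-1=17; pred: 3+0-1=2
No extinction within 15 steps

Answer: 16 both-alive 17 2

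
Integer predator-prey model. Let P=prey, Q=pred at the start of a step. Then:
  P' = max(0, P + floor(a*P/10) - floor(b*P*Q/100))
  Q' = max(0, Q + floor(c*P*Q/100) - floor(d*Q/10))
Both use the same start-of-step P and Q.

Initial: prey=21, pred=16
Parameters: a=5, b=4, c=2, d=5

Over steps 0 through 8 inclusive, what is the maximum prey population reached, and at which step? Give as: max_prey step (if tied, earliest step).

Answer: 40 8

Derivation:
Step 1: prey: 21+10-13=18; pred: 16+6-8=14
Step 2: prey: 18+9-10=17; pred: 14+5-7=12
Step 3: prey: 17+8-8=17; pred: 12+4-6=10
Step 4: prey: 17+8-6=19; pred: 10+3-5=8
Step 5: prey: 19+9-6=22; pred: 8+3-4=7
Step 6: prey: 22+11-6=27; pred: 7+3-3=7
Step 7: prey: 27+13-7=33; pred: 7+3-3=7
Step 8: prey: 33+16-9=40; pred: 7+4-3=8
Max prey = 40 at step 8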